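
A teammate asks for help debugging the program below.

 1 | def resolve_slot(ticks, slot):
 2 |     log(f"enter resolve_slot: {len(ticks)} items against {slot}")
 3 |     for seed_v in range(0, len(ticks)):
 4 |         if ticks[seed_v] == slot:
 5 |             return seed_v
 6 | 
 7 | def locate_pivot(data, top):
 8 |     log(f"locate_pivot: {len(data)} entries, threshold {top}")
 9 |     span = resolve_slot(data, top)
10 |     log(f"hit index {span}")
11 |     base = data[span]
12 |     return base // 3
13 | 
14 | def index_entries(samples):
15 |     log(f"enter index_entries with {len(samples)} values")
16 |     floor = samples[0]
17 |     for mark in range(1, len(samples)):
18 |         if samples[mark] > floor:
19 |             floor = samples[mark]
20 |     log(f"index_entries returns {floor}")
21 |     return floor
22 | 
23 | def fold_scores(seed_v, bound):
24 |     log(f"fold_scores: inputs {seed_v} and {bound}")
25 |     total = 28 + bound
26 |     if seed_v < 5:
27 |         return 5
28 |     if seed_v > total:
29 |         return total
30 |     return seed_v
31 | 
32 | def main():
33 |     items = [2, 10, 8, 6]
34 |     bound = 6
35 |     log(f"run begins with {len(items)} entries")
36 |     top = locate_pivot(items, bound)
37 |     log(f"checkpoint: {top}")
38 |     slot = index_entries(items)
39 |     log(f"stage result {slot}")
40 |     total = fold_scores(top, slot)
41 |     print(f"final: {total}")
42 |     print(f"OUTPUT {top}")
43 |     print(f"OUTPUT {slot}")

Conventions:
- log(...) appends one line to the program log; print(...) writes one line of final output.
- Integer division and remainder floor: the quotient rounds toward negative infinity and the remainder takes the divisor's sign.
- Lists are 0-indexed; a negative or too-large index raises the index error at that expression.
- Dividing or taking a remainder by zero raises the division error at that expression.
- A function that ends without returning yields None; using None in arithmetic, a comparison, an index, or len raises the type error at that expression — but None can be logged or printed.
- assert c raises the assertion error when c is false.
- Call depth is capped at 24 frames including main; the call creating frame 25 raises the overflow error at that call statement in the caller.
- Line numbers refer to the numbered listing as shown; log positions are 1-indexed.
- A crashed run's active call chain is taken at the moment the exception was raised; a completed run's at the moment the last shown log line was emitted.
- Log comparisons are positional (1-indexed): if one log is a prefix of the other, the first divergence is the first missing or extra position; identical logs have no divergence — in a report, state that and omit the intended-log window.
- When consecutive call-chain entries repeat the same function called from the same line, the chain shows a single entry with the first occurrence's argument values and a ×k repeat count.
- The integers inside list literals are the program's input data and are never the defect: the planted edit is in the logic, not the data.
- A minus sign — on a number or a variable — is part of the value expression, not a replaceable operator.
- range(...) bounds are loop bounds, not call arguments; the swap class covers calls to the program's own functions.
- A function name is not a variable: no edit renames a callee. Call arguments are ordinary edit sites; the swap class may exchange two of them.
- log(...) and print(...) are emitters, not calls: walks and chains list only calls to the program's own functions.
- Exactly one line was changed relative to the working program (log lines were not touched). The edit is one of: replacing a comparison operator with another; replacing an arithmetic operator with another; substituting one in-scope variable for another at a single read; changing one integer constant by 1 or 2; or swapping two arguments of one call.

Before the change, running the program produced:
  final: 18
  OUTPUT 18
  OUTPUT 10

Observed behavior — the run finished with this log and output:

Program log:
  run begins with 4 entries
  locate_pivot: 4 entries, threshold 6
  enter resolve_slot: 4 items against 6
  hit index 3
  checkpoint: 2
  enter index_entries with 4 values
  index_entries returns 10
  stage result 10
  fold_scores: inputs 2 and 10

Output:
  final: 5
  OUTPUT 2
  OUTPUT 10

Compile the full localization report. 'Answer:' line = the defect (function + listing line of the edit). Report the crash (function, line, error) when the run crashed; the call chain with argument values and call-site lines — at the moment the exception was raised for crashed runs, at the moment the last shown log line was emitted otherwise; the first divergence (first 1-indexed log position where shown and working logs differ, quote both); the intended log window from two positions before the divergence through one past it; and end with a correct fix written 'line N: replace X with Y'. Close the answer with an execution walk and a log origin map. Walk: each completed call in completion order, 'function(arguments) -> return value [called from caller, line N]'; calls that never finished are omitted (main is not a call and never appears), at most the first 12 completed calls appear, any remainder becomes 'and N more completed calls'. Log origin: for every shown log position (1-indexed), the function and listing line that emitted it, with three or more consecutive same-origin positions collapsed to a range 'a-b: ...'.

Answer: the defect is in locate_pivot at line 12.
Key fact: The log first diverges at position 5: the faulty run prints 'checkpoint: 2' where the working version prints 'checkpoint: 18'.
Call chain: main -> fold_scores(2, 10) (called at line 40).
First divergence: position 5 — shown 'checkpoint: 2', intended 'checkpoint: 18'.
Intended log window:
  3: enter resolve_slot: 4 items against 6
  4: hit index 3
  5: checkpoint: 18
  6: enter index_entries with 4 values
Execution walk:
  resolve_slot([2, 10, 8, 6], 6) -> 3  [called from locate_pivot, line 9]
  locate_pivot([2, 10, 8, 6], 6) -> 2  [called from main, line 36]
  index_entries([2, 10, 8, 6]) -> 10  [called from main, line 38]
  fold_scores(2, 10) -> 5  [called from main, line 40]
Log origins:
  1: emitted by main (line 35)
  2: emitted by locate_pivot (line 8)
  3: emitted by resolve_slot (line 2)
  4: emitted by locate_pivot (line 10)
  5: emitted by main (line 37)
  6: emitted by index_entries (line 15)
  7: emitted by index_entries (line 20)
  8: emitted by main (line 39)
  9: emitted by fold_scores (line 24)
A correct fix: line 12: replace `//` with `*`.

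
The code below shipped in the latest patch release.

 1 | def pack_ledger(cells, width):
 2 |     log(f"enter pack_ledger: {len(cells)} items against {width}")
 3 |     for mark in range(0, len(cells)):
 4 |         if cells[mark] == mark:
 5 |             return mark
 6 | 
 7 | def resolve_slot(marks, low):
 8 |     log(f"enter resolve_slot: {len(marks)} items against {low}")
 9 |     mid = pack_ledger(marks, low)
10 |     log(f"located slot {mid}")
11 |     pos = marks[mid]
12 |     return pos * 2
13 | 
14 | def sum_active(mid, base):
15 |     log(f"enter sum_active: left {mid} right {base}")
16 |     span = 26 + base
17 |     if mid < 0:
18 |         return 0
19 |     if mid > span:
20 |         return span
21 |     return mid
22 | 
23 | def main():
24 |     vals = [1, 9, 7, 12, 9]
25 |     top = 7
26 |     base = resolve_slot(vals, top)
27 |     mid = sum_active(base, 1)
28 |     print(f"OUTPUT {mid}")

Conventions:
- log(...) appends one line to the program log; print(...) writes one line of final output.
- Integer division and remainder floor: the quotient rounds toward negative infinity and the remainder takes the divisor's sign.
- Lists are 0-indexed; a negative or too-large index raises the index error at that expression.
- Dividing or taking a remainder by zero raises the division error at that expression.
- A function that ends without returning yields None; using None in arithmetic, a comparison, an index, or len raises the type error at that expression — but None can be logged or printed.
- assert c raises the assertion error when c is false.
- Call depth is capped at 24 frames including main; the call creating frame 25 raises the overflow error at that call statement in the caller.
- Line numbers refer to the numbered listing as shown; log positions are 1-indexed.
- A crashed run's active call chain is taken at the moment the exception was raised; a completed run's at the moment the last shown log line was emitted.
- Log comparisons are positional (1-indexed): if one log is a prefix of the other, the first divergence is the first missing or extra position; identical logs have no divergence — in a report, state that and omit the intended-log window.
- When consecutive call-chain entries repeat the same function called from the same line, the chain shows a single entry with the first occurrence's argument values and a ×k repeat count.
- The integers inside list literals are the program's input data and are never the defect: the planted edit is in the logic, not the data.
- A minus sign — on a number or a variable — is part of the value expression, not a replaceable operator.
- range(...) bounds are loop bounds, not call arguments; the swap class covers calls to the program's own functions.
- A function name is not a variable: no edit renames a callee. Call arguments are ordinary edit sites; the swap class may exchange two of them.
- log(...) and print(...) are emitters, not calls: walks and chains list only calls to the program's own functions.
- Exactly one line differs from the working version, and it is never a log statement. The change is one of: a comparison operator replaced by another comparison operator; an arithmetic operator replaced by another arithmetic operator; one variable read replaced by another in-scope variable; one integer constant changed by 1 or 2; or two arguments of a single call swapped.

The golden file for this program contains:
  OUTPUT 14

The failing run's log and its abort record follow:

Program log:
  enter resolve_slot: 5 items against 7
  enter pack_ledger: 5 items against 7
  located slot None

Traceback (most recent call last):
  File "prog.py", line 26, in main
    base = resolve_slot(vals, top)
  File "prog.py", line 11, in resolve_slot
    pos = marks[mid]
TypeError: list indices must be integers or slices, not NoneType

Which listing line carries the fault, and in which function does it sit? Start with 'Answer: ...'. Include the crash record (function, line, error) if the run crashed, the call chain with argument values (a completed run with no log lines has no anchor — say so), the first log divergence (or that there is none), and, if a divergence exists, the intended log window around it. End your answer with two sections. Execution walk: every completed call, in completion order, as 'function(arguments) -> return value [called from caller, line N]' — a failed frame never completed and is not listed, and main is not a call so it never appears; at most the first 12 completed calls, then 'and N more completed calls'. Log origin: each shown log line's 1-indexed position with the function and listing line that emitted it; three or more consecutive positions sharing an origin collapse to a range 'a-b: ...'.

Answer: the defect is in pack_ledger at line 4.
The tell: At log position 3 the runs split — shown 'located slot None', but the working version logs 'located slot 2'.
Crash: resolve_slot, line 11, TypeError.
Call chain: main -> resolve_slot([1, 9, 7, 12, 9], 7) (called at line 26).
First divergence: at position 3 the run shows 'located slot None' where the working version logs 'located slot 2'.
Intended log window:
  1: enter resolve_slot: 5 items against 7
  2: enter pack_ledger: 5 items against 7
  3: located slot 2
  4: enter sum_active: left 14 right 1
Execution walk:
  pack_ledger([1, 9, 7, 12, 9], 7) -> None  [called from resolve_slot, line 9]
Origin of each log line:
  1 — resolve_slot, line 8
  2 — pack_ledger, line 2
  3 — resolve_slot, line 10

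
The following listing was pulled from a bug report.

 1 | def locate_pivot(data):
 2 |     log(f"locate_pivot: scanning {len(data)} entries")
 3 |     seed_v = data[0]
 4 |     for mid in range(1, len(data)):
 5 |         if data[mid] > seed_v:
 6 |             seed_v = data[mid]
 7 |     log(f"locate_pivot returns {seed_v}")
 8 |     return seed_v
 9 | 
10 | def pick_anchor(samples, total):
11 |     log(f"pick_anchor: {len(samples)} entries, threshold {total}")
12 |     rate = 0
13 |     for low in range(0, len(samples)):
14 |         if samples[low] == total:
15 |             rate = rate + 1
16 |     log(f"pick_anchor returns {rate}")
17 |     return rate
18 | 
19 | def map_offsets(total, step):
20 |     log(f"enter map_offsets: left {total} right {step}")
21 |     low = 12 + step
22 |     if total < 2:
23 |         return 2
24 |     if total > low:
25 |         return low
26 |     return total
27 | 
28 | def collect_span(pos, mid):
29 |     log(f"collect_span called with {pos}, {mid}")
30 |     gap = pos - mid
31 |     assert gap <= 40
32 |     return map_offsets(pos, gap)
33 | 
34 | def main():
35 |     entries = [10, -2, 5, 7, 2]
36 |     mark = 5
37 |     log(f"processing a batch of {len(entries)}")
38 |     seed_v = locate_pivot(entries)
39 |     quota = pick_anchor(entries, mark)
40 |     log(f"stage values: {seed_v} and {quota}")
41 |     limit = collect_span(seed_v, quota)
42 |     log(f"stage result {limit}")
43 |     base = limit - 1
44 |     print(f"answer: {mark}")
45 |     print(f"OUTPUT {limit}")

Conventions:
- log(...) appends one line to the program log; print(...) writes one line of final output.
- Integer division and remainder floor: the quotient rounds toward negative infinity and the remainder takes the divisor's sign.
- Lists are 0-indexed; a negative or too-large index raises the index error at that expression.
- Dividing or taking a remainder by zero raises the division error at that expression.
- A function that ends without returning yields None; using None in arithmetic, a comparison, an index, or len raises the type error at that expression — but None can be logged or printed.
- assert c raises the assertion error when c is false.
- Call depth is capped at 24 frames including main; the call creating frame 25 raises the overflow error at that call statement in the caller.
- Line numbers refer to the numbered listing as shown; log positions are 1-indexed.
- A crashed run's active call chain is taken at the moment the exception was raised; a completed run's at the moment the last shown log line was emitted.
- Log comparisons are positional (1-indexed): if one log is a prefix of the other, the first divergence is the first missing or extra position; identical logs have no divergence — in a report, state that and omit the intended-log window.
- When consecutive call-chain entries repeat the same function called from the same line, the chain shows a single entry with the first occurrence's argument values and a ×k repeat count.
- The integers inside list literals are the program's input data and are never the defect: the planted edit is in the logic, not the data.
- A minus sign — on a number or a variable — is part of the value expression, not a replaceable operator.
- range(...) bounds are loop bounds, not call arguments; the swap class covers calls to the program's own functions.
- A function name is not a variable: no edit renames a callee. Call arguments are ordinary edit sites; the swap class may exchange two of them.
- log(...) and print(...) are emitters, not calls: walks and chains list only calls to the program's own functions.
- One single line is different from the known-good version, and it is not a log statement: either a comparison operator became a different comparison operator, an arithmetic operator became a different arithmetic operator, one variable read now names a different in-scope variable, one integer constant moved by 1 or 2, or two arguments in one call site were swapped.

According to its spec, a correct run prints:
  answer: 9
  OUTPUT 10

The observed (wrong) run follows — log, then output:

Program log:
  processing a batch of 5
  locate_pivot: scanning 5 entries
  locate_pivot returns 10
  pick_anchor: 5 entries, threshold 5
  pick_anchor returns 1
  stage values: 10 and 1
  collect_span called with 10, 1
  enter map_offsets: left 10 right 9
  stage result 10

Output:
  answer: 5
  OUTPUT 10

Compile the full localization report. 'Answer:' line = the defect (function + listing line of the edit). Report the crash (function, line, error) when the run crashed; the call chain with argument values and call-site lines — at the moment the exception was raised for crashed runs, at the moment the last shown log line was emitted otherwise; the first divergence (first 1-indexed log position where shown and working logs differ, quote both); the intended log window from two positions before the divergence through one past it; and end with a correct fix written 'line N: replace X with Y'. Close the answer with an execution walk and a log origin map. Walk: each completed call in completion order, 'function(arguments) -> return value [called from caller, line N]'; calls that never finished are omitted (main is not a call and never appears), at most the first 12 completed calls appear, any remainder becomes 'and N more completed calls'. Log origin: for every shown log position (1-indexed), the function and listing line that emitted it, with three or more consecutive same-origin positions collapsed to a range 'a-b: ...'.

Answer: the defect is in main at line 44.
Key fact: Every logged value matches the working version; the printed result is what differs.
Call chain: main.
First divergence: none — the logs agree in full.
Execution walk:
  locate_pivot([10, -2, 5, 7, 2]) -> 10  [called from main, line 38]
  pick_anchor([10, -2, 5, 7, 2], 5) -> 1  [called from main, line 39]
  map_offsets(10, 9) -> 10  [called from collect_span, line 32]
  collect_span(10, 1) -> 10  [called from main, line 41]
Log line origins:
  1: logged in main at line 37
  2: logged in locate_pivot at line 2
  3: logged in locate_pivot at line 7
  4: logged in pick_anchor at line 11
  5: logged in pick_anchor at line 16
  6: logged in main at line 40
  7: logged in collect_span at line 29
  8: logged in map_offsets at line 20
  9: logged in main at line 42
A correct fix: line 44: replace `mark` with `base`.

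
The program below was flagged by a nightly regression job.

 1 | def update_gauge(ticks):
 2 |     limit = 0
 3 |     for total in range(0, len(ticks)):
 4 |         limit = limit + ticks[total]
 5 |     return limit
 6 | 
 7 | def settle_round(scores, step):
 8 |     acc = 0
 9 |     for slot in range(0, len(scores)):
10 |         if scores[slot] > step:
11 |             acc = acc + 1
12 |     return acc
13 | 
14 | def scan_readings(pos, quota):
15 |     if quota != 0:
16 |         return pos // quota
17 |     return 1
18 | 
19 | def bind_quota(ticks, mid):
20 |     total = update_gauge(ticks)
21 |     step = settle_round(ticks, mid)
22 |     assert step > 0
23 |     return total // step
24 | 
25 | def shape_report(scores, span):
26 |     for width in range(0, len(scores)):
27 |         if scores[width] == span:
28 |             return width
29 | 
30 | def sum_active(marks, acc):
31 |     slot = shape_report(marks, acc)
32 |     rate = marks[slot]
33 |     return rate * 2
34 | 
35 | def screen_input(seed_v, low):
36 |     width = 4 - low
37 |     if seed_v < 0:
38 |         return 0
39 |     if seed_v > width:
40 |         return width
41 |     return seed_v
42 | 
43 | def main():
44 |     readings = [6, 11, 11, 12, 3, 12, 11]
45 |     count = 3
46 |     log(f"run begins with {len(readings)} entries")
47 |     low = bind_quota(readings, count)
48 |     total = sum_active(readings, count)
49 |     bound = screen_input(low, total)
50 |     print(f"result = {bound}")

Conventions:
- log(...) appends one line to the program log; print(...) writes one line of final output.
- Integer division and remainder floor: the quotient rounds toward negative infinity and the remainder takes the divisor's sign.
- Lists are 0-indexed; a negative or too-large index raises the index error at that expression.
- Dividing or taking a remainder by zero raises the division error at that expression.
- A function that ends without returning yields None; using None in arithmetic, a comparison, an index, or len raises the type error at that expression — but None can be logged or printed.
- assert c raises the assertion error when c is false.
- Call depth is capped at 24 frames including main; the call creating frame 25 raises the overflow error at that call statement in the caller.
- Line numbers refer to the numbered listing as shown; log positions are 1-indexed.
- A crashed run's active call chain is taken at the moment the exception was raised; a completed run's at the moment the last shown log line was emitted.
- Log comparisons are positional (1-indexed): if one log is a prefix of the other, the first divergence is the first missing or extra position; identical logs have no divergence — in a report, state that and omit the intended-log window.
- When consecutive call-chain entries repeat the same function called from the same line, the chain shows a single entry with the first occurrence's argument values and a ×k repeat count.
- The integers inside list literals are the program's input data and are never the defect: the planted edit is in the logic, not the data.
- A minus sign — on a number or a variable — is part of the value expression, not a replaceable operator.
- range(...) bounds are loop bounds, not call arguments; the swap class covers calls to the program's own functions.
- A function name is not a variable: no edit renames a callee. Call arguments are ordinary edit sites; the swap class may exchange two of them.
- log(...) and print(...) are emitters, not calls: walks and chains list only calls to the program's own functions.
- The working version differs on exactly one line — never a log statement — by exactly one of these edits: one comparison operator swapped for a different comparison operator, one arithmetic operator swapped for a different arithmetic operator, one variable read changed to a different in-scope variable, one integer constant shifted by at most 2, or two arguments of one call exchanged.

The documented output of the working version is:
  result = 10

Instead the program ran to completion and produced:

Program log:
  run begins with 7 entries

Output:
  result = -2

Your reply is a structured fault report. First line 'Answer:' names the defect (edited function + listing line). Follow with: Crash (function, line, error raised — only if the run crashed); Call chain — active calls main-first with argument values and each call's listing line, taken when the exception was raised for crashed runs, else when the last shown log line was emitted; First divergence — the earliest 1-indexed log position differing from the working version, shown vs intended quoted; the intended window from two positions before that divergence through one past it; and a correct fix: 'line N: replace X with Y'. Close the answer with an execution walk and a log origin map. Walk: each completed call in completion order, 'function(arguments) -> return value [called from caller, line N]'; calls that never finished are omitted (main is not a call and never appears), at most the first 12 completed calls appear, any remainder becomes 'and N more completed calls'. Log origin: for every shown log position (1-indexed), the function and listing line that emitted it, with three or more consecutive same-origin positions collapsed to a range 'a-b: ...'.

Answer: the defect is in screen_input at line 36.
Key observation: Every logged value matches the working version; the printed result is what differs.
Call chain: main.
First divergence: none; the two logs match at every position.
Execution walk:
  update_gauge([6, 11, 11, 12, 3, 12, 11]) -> 66  [called from bind_quota, line 20]
  settle_round([6, 11, 11, 12, 3, 12, 11], 3) -> 6  [called from bind_quota, line 21]
  bind_quota([6, 11, 11, 12, 3, 12, 11], 3) -> 11  [called from main, line 47]
  shape_report([6, 11, 11, 12, 3, 12, 11], 3) -> 4  [called from sum_active, line 31]
  sum_active([6, 11, 11, 12, 3, 12, 11], 3) -> 6  [called from main, line 48]
  screen_input(11, 6) -> -2  [called from main, line 49]
Origin of each log line:
  1: from main, line 46
A correct fix: line 36: replace `-` with `+`.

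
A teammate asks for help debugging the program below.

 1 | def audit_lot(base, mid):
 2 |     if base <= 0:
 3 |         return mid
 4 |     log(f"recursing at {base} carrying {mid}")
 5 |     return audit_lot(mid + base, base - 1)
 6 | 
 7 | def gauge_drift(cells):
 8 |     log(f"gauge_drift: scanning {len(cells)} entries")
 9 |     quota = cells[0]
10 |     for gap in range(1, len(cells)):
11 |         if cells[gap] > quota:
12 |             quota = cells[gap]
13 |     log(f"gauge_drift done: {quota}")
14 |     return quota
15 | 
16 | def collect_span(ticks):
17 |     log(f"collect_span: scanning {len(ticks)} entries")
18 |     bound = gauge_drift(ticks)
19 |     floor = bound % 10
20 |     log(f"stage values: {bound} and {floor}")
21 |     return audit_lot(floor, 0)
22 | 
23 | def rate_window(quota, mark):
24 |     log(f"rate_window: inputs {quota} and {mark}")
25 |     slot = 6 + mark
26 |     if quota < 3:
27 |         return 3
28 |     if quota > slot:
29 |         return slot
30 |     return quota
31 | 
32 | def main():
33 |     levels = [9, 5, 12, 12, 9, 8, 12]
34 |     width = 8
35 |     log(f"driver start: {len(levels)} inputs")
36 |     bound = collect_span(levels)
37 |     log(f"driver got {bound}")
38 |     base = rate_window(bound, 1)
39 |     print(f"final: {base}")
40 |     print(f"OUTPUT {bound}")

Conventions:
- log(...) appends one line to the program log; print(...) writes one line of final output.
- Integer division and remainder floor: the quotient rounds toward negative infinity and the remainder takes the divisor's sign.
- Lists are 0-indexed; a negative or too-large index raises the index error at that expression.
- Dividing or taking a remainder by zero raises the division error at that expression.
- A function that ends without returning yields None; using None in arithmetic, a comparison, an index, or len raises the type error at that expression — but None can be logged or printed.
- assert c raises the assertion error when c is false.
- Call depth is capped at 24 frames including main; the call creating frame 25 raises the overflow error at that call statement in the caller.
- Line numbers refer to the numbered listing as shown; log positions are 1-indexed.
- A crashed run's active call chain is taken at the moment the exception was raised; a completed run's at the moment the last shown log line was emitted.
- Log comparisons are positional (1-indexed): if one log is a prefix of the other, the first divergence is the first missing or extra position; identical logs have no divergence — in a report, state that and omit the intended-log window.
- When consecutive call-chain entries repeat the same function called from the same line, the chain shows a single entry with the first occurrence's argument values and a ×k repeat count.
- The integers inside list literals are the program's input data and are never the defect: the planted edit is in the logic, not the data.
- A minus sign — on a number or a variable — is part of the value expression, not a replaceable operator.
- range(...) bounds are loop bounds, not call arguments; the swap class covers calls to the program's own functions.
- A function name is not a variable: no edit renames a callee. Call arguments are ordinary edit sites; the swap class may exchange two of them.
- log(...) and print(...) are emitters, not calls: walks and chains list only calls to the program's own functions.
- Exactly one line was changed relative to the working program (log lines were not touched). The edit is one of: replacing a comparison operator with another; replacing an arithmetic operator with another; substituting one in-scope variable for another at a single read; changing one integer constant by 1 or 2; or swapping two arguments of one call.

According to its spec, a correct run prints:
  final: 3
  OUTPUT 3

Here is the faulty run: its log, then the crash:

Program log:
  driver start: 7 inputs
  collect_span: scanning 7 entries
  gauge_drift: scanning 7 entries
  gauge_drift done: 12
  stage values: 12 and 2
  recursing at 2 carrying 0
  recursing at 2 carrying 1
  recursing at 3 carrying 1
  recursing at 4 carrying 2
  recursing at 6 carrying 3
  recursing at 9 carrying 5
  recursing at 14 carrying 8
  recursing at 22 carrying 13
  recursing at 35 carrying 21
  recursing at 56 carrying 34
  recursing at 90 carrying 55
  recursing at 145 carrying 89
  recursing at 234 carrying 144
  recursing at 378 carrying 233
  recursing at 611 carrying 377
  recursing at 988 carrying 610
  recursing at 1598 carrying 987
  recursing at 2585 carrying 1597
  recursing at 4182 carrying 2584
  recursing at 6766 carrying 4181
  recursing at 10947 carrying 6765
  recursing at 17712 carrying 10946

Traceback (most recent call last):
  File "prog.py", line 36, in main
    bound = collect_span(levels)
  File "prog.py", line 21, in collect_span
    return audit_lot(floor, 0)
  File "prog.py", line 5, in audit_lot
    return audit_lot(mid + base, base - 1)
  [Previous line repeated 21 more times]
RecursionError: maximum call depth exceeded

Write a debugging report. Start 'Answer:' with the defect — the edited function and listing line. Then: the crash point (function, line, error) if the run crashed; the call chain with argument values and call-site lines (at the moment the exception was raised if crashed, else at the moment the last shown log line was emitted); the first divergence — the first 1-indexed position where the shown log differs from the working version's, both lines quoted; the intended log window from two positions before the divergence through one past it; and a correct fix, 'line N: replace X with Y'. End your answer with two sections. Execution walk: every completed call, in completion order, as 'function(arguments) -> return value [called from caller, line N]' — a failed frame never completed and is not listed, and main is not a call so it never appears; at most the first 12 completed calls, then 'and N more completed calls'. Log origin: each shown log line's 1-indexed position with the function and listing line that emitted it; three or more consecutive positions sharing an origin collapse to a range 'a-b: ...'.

Answer: the defect is in audit_lot at line 5.
Key observation: Log line 7 is where behavior first shows: 'recursing at 2 carrying 1' appears instead of 'recursing at 1 carrying 2'.
Crash: audit_lot, line 5, RecursionError.
Call chain: main -> collect_span([9, 5, 12, 12, 9, 8, 12]) (called at line 36) -> audit_lot(2, 0) (called at line 21) -> audit_lot(2, 1) (called at line 5) ×21.
First divergence: position 7 — shown 'recursing at 2 carrying 1', intended 'recursing at 1 carrying 2'.
Intended log window:
  5: stage values: 12 and 2
  6: recursing at 2 carrying 0
  7: recursing at 1 carrying 2
  8: driver got 3
Execution walk:
  gauge_drift([9, 5, 12, 12, 9, 8, 12]) -> 12  [called from collect_span, line 18]
Log origin:
  1: from main, line 35
  2: from collect_span, line 17
  3: from gauge_drift, line 8
  4: from gauge_drift, line 13
  5: from collect_span, line 20
  6-27: from audit_lot, line 4
A correct fix: line 5: replace `audit_lot(mid + base, base - 1)` with `audit_lot(base - 1, mid + base)`.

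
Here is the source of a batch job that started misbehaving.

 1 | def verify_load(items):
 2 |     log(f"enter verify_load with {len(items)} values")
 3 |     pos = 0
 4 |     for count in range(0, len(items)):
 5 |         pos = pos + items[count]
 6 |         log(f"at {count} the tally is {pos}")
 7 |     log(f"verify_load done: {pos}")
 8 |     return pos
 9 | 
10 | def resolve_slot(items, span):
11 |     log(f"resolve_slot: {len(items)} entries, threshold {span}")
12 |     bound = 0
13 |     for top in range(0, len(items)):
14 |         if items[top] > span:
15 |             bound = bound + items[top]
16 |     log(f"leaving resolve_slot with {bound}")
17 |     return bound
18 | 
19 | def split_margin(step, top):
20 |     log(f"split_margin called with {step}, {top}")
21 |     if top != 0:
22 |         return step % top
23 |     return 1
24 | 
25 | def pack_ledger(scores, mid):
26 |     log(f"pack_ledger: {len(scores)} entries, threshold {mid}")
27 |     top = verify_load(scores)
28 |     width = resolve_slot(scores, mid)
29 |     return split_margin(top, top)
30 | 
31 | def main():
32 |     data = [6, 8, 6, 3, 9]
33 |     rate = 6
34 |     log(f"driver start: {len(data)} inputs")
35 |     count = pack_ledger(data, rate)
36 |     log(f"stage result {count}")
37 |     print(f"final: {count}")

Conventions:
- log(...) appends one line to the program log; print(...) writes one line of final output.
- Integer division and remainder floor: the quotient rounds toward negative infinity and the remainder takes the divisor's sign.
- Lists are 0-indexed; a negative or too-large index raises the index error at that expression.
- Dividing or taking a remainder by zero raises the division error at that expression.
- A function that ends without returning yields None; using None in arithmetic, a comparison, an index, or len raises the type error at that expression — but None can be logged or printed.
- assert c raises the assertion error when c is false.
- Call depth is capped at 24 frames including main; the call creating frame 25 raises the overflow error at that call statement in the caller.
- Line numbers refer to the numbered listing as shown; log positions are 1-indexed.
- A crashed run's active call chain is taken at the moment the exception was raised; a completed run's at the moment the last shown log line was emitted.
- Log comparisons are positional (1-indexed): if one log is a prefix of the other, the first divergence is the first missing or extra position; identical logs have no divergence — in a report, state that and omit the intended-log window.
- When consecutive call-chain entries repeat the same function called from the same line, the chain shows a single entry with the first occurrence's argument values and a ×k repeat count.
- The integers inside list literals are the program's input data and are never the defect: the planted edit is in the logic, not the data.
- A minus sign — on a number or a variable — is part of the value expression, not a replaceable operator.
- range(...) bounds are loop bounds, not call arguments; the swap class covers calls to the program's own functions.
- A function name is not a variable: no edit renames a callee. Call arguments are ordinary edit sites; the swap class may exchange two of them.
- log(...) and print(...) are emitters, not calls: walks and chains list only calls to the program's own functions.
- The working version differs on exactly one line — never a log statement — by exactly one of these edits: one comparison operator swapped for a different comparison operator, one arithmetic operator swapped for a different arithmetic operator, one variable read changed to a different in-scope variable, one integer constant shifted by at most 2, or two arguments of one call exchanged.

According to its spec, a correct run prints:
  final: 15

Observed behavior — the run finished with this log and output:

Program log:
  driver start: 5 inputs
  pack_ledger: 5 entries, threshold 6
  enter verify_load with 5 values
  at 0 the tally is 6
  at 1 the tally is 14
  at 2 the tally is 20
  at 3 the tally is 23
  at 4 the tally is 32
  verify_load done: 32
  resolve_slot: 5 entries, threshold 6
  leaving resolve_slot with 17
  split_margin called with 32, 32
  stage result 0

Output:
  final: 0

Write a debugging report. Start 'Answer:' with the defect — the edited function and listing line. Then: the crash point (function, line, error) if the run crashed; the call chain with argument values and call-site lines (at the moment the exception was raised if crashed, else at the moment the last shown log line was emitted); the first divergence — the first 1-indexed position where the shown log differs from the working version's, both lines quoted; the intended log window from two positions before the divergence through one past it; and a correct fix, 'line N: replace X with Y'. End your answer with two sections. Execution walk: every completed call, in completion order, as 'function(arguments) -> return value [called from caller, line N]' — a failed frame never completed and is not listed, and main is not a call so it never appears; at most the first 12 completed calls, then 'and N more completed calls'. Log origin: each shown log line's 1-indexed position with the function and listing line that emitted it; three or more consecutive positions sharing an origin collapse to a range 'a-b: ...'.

Answer: the defect is in pack_ledger at line 29.
Key observation: The earliest visible damage is log position 12 — 'split_margin called with 32, 32' rather than the intended 'split_margin called with 32, 17'.
Call chain: main.
First divergence: position 12; shown 'split_margin called with 32, 32' vs intended 'split_margin called with 32, 17'.
Intended log window:
  10: resolve_slot: 5 entries, threshold 6
  11: leaving resolve_slot with 17
  12: split_margin called with 32, 17
  13: stage result 15
Execution walk:
  verify_load([6, 8, 6, 3, 9]) -> 32  [called from pack_ledger, line 27]
  resolve_slot([6, 8, 6, 3, 9], 6) -> 17  [called from pack_ledger, line 28]
  split_margin(32, 32) -> 0  [called from pack_ledger, line 29]
  pack_ledger([6, 8, 6, 3, 9], 6) -> 0  [called from main, line 35]
Origin of each log line:
  1: logged in main at line 34
  2: logged in pack_ledger at line 26
  3: logged in verify_load at line 2
  4-8: logged in verify_load at line 6
  9: logged in verify_load at line 7
  10: logged in resolve_slot at line 11
  11: logged in resolve_slot at line 16
  12: logged in split_margin at line 20
  13: logged in main at line 36
A correct fix: line 29: replace `split_margin(top, top)` with `split_margin(top, width)`.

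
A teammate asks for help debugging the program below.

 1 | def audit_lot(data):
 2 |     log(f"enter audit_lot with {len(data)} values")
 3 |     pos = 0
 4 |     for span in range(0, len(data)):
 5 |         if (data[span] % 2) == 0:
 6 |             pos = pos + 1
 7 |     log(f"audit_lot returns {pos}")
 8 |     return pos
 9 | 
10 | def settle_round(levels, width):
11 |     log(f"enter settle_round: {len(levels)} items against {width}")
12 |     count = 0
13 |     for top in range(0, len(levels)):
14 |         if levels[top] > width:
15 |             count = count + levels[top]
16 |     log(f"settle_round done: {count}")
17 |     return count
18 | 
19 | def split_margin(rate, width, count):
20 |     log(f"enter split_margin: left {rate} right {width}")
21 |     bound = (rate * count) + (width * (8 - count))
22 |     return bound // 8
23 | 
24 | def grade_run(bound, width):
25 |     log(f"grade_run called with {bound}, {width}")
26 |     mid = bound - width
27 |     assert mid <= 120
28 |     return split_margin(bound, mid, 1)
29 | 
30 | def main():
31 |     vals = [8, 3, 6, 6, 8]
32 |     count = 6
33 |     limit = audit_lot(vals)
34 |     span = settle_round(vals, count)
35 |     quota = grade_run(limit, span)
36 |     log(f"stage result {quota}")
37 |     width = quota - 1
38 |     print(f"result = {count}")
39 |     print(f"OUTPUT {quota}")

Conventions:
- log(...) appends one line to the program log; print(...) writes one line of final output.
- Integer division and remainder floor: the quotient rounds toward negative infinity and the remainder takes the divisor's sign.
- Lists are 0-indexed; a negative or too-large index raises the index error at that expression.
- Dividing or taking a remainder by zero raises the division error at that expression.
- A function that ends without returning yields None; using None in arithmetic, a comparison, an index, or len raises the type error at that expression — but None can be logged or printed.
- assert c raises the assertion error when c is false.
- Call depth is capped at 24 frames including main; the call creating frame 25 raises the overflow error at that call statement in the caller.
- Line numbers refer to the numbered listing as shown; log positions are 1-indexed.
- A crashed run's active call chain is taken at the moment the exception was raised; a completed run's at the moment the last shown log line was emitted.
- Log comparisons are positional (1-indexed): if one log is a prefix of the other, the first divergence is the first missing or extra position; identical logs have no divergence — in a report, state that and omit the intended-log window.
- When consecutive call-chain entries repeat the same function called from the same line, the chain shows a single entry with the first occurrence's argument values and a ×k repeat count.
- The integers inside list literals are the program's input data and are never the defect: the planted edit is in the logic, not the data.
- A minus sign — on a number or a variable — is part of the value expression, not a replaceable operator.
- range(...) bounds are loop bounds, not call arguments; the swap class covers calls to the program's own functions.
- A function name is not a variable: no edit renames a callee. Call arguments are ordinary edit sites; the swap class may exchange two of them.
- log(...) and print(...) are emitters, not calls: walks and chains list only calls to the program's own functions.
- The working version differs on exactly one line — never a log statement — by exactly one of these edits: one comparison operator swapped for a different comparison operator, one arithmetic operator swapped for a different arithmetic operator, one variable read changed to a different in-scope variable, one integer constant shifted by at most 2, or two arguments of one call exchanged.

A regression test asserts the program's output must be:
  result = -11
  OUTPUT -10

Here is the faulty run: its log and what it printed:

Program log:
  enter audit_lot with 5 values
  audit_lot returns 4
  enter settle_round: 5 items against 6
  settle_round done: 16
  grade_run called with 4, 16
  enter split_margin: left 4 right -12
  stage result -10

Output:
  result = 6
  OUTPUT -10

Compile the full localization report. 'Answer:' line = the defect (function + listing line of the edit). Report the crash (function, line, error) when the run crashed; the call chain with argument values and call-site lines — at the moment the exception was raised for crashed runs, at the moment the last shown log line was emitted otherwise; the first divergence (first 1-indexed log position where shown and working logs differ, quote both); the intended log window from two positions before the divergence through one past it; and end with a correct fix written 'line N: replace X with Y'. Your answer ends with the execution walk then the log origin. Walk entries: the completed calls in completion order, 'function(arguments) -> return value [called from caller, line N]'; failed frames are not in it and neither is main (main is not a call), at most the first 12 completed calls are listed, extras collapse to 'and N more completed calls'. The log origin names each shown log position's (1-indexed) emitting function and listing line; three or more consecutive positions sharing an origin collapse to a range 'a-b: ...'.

Answer: the defect is in main at line 38.
The tell: Every logged value matches the working version; the printed result is what differs.
Call chain: main.
First divergence: there is none — every log position agrees.
Execution walk:
  audit_lot([8, 3, 6, 6, 8]) -> 4  [called from main, line 33]
  settle_round([8, 3, 6, 6, 8], 6) -> 16  [called from main, line 34]
  split_margin(4, -12, 1) -> -10  [called from grade_run, line 28]
  grade_run(4, 16) -> -10  [called from main, line 35]
Origin of each log line:
  1: logged in audit_lot at line 2
  2: logged in audit_lot at line 7
  3: logged in settle_round at line 11
  4: logged in settle_round at line 16
  5: logged in grade_run at line 25
  6: logged in split_margin at line 20
  7: logged in main at line 36
A correct fix: line 38: replace `count` with `width`.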